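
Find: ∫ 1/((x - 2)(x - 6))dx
Partial fractions: 1/((x-2)(x-6))=A/(x-2) + B/(x-6)
A=-1/4, B=1/4
∫ [-1/4· 1/(x-2) + 1/4· 1/(x-6)] dx
=(1/4)[ln|x-6| - ln|x-2|] + C

Answer: (1/4)·ln|(x-6)/(x-2)| + C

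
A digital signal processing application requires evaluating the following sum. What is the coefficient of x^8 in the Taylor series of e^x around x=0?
Taylor series of e^x = Σ x^n/n!
Coefficient of x^8 = 1/8! = 1/40320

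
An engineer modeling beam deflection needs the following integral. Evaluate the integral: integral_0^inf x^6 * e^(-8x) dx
This is a Gamma integral. Substitute u = 8x (du = 8 dx):
integral_0^inf x^6*e^(-8x) dx = (1/8^7) integral_0^inf u^6*e^(-u) du
= Gamma(7)/8^7 = 6!/8^7 = 720/2097152

Answer: 45/131072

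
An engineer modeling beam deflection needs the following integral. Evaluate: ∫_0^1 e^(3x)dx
Antiderivative: (1/3)e^(3x)
Evaluate: (1/3)(e^3-1)

Answer: (e^3-1)/3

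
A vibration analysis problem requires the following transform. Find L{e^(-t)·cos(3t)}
First shifting: L{e^(at)f(t)} = F(s-a)
L{cos(3t)} = s/(s² + 9)
Shift: (s + 1)/((s + 1)² + 9)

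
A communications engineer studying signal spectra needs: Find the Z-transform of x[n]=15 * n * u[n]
Z{n * u[n]} = z/(z-1)^2
By linearity: Z{15 * n * u[n]} = 15z/(z-1)^2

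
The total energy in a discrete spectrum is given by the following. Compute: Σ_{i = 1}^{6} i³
Using formula: Σ i^3=[n(n + 1)/2]²=[6·7/2]²=441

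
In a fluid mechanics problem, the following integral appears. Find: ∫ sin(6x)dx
Using substitution u=6x: ∫ sin(u) du/6=-cos(u)/6 + C

Answer: (-1/6)cos(6x) + C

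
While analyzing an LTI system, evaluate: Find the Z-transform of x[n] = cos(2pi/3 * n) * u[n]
Z{cos(w0 * n) * u[n]}=z(z - cos(w0))/(z^2-2z * cos(w0)+1)
With w0=2pi/3: X(z)=z(z - cos(2pi/3))/(z^2-2z * cos(2pi/3)+1)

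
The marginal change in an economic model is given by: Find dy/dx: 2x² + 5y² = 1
Differentiate: 4x + 10y·(dy/dx) = 0
dy/dx = -4x/(10y) = -(2/5)·(x/y)

Answer: dy/dx = -(2/5)·(x/y)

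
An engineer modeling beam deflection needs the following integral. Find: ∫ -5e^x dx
Since d/dx[e^x]=+ e^x, we get -5e^x + C

Answer: -5e^x + C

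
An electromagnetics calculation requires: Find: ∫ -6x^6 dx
Using power rule: ∫ -6x^6 dx=-6/7 x^7+C=(-6/7)x^7+C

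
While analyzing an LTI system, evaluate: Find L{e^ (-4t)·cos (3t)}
First shifting: L{e^(at)f(t)}=F(s-a)
L{cos(3t)}=s/(s² + 9)
Shift: (s + 4)/((s + 4)² + 9)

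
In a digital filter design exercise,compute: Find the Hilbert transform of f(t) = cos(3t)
The Hilbert transform shifts each frequency component by -pi/2.
H{cos(wt)}=sin(wt)
With w=3: H{cos(3t)}=sin(3t)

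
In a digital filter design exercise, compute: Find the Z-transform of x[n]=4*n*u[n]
Z{n * u[n]}=z/(z-1)^2
By linearity: Z{4 * n * u[n]}=4z/(z-1)^2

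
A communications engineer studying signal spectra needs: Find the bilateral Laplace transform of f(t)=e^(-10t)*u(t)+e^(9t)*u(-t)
For e^(-10t) * u(t): L=1/(s+10), Re(s) > -10
For e^(9t) * u(-t): L=-1/(s-9), Re(s) < 9
Combined: F(s)=1/(s+10)-1/(s-9), -10 < Re(s) < 9

Answer: 1/(s+10)-1/(s-9), ROC: -10 < Re(s) < 9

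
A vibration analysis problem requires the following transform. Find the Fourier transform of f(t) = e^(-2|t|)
Using the standard pair: F{e^(-a|t|)}=2a/(a^2+omega^2)
With a=2: F(omega)=4/(4+omega^2)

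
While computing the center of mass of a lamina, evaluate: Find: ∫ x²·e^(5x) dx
Integration by parts twice:
First: u = x², dv = e^(5x) dx => x²e^(5x)/5 - (2/5)∫ xe^(5x) dx
Second (∫ xe^(5x) dx): xe^(5x)/5 - e^(5x)/25
Combining: e^(5x)(x²/5 - 2x/25 + 2/125) + C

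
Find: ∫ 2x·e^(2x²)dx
Let u = 2x², du = 4x dx
∫ (1/2)e^u du = e^u/2 + C

Answer: e^(2x²)/2 + C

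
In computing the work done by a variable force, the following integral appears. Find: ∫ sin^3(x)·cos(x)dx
Let u = sin(x), du = cos(x) dx
∫ u^3 du = u^4/4 + C

Answer: sin^4(x)/4 + C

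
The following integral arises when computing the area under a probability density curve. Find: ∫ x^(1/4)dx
Power rule: ∫ x^(1/4) dx=x^(5/4)/(5/4)+C

Answer: (4/5)·x^(5/4)+C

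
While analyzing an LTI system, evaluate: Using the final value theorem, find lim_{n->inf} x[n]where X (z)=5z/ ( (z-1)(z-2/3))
Final value theorem: lim x[n] = lim_{z->1} (z-1)*X(z)
(z-1)*X(z) = 5z/(z-2/3)
As z->1: 5/(1-2/3) = 5/(1/3) = 15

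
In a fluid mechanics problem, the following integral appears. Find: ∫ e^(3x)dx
Since d/dx[e^(3x)]=3e^(3x), we get 1/3 e^(3x)+C

Answer: (1/3)e^(3x)+C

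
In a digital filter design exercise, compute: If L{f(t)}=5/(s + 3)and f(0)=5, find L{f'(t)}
L{f'(t)} = s·F(s) - f(0) = 5s/(s + 3) - 5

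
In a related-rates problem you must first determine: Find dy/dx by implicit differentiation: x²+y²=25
Differentiate both sides: 2x + 2y·(dy/dx)=0
Solve: dy/dx=-2x/(2y)=-x/y

Answer: dy/dx=-x/y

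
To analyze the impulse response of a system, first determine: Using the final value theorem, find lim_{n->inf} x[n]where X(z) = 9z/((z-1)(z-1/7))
Final value theorem: lim x[n]=lim_{z->1} (z-1) * X(z)
(z-1) * X(z)=9z/(z-1/7)
As z->1: 9/(1-1/7)=9/(6/7)=21/2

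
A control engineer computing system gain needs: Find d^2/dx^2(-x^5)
Apply power rule 2 times:
d^1: -5x^4
d^2: -20x^3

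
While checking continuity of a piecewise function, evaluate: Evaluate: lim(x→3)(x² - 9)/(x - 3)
Factor: (x² - 9) = (x-3)(x + 3)
Cancel (x-3): lim(x→3) (x + 3) = 6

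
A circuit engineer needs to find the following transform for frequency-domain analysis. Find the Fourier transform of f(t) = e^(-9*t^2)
The Fourier transform of a Gaussian e^(-a * t^2) is sqrt(pi/a) * e^(-omega^2/(4a)).
With a=9: F(omega)=sqrt(pi)/3 * e^(-omega^2/36)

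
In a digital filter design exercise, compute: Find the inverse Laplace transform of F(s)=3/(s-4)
L^(-1){3/(s-a)} = c·e^(at)
Here a = 4, c = 3

Answer: 3e^(4t)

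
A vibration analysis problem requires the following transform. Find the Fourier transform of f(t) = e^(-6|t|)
Using the standard pair: F{e^(-a|t|)}=2a/(a^2 + omega^2)
With a=6: F(omega)=12/(36 + omega^2)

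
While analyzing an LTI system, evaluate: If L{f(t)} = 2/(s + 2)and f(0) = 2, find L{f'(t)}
L{f'(t)} = s·F(s) - f(0) = 2s/(s + 2) - 2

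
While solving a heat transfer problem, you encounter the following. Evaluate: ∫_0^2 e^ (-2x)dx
Antiderivative: (1/(-2))e^(-2x)
Evaluate: (1/(-2))(e^-4-1)

Answer: (e^-4-1)/(-2)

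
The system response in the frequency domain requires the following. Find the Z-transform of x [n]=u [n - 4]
Using the time-shift property: Z{u[n-4]}=z^(-4)*z/(z-1)
=z^(-3)/(z-1)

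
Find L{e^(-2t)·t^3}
First shifting: L{e^(at)f(t)}=F(s-a)
L{t^3}=6/s^4
Shift s → s + 2: 6/(s + 2)^4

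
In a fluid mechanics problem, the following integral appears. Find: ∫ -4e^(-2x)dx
Since d/dx[e^(-2x)] = -2e^(-2x), we get 2 e^(-2x) + C

Answer: 2e^(-2x) + C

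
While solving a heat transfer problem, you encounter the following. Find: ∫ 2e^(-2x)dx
Since d/dx[e^(-2x)]=-2e^(-2x), we get -1 e^(-2x)+C

Answer: -e^(-2x)+C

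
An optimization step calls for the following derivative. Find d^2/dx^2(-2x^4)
Apply power rule 2 times:
d^1: -8x^3
d^2: -24x^2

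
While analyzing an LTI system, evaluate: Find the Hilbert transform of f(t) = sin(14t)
The Hilbert transform shifts each frequency component by -pi/2.
H{sin(wt)} = -cos(wt)
With w = 14: H{sin(14t)} = -cos(14t)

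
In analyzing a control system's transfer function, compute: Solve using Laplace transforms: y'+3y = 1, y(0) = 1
Take L of both sides: sY(s) - 1 + 3Y(s)=1/s
Y(s)(s + 3)=1/s + 1
Y(s)=1/(s(s + 3)) + 1/(s + 3)
Partial fractions: 1/(s(s + 3))=(1/3)/s - (1/3)/(s + 3)
So Y(s)=(1/3)/s + (2/3)/(s + 3)
Inverse transform (L^(-1){1/s}=1, L^(-1){1/(s + 3)}=e^(-3t)):

Answer: y(t)=1/3 + (2/3)·e^(-3t)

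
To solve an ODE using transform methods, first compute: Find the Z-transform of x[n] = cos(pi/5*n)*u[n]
Z{cos(w0*n)*u[n]}=z(z - cos(w0))/(z^2-2z*cos(w0)+1)
With w0=pi/5: X(z)=z(z - cos(pi/5))/(z^2-2z*cos(pi/5)+1)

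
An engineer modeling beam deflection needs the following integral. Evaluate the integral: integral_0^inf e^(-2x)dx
integral_0^inf e^(-2x) dx=[-1/2*e^(-2x)]_0^inf
=0 - (-1/2)=1/2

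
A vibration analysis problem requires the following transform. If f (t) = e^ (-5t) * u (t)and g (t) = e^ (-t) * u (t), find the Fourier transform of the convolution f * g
By the convolution theorem: F{f * g} = F(omega) * G(omega)
F(omega) = 1/(5 + j * omega), G(omega) = 1/(1 + j * omega)
F{f * g} = 1/((5 + j * omega)(1 + j * omega))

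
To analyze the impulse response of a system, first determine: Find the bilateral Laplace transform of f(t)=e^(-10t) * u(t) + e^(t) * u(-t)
For e^(-10t) * u(t): L = 1/(s+10), Re(s) > -10
For e^(t) * u(-t): L = -1/(s-1), Re(s) < 1
Combined: F(s) = 1/(s+10)-1/(s-1), -10 < Re(s) < 1

Answer: 1/(s+10)-1/(s-1), ROC: -10 < Re(s) < 1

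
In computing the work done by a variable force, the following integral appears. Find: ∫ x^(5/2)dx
Power rule: ∫ x^(5/2) dx=x^(7/2)/(7/2) + C

Answer: (2/7)·x^(7/2) + C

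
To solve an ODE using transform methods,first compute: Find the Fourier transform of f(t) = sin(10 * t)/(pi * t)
sin(W * t)/(pi * t) = (W/pi) * sinc(W * t/pi) is the impulse response of the ideal low-pass filter with cutoff W (here W = 10).
Its Fourier transform is a rectangular function:
F(omega) = 1 for |omega| < 10, 0 otherwise

Answer: rect(omega/20) [i.e., 1 for |omega| < 10, 0 otherwise]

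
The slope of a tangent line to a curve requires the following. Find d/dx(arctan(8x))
d/dx[arctan(u)]=u'/(1+u²), u=8x, u'=8

Answer: 8/(1+64x²)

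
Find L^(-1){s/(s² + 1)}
L^(-1){s/(s²+w²)} = cos(wt)
Here w = 1

Answer: cos(t)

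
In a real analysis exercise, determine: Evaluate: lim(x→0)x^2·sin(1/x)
Squeeze theorem: -|x^2| ≤ x^2·sin(1/x) ≤ |x^2|
Since x^2 → 0 as x → 0, by squeeze theorem the limit is 0

Answer: 0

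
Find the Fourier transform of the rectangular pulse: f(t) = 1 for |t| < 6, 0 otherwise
F(omega) = integral from -6 to 6 of e^(-j*omega*t) dt
= 2*sin(6*omega)/omega = 12*sinc(6*omega/pi)

Answer: 2*sin(6*omega)/omega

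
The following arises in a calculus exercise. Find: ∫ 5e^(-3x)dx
Since d/dx[e^(-3x)] = -3e^(-3x), we get -5/3 e^(-3x)+C

Answer: (-5/3)e^(-3x)+C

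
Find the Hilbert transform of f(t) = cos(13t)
The Hilbert transform shifts each frequency component by -pi/2.
H{cos(wt)}=sin(wt)
With w=13: H{cos(13t)}=sin(13t)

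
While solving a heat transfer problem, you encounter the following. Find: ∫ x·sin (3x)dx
By parts: u=x, dv=sin(3x) dx
du=dx, v=-cos(3x)/3
=-x·cos(3x)/3+sin(3x)/3²+C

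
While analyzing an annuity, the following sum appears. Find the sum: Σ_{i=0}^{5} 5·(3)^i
Geometric series: S=a(1 - r^n)/(1 - r)
a=5, r=3, n=6
S=5(1 - 729)/-2=1820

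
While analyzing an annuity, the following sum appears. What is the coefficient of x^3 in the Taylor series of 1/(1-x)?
1/(1-x)=Σ x^n for |x|<1
All coefficients are 1

Answer: 1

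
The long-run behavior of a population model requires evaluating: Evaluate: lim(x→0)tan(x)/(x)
tan(u) ≈ u for small u:
tan(x)/(x) ≈ x/(x) = 1/1

Answer: 1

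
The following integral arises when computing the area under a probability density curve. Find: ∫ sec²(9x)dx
Since d/dx[tan(9x)]=9sec²(9x), integral=tan(9x)/9+C

Answer: (1/9)tan(9x)+C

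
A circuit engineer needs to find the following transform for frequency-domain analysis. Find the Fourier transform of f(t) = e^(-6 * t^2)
The Fourier transform of a Gaussian e^(-a * t^2) is sqrt(pi/a) * e^(-omega^2/(4a)).
With a=6: F(omega)=sqrt(pi/6) * e^(-omega^2/24)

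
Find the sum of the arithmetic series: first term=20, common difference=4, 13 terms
Last term: a_n = 20+(13-1)·4 = 68
Sum = n(a_1+a_n)/2 = 13(20+68)/2 = 572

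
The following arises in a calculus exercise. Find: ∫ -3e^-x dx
Since d/dx[e^-x]=- e^-x, we get 3e^-x+C

Answer: 3e^-x+C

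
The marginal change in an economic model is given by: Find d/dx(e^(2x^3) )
Chain rule: d/dx[e^u] = e^u · u' where u = 2x^3
u' = 6x^2

Answer: 6x^2·e^(2x^3)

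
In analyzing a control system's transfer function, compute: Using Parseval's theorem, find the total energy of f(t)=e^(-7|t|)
Parseval's theorem: E = integral |f(t)|^2 dt = (1/2pi) integral |F(omega)|^2 domega
E = integral_{-inf}^{inf} e^(-14|t|) dt = 2 * integral_0^inf e^(-14t) dt = 2/(2 * 7) = 1/7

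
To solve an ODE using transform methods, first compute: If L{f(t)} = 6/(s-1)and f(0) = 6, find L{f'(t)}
L{f'(t)} = s·F(s) - f(0) = 6s/(s-1)-6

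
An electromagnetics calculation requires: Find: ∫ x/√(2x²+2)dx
Let u = 2x² + 2, du = 4x dx
∫ (1/4)·u^(-1/2) du = √u/2 + C

Answer: √(2x² + 2)/2 + C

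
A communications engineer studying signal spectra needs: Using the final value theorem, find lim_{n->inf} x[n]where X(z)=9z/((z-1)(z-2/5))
Final value theorem: lim x[n]=lim_{z->1} (z-1)*X(z)
(z-1)*X(z)=9z/(z-2/5)
As z->1: 9/(1 - 2/5)=9/(3/5)=15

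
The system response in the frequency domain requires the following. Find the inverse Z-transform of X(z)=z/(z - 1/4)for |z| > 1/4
Standard pair: z/(z-a) <-> a^n * u[n] for causal signals
With a = 1/4: x[n] = (1/4)^n * u[n]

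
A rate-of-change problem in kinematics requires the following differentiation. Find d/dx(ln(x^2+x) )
Chain rule: d/dx[ln(u)]=u'/u where u=x^2+x
u'=2x+1

Answer: (2x+1)/(x^2+x)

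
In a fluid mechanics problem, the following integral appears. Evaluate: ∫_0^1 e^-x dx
Antiderivative: -e^-x
Evaluate: -(e^-1-1)

Answer: (e^-1-1)/(-1)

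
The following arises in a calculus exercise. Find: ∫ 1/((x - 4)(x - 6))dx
Partial fractions: 1/((x-4)(x-6))=A/(x-4) + B/(x-6)
A=-1/2, B=1/2
∫ [-1/2· 1/(x-4) + 1/2· 1/(x-6)] dx
=(1/2)[ln|x-6| - ln|x-4|] + C

Answer: (1/2)·ln|(x-6)/(x-4)| + C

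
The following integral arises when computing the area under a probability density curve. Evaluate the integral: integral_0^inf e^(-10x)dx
integral_0^inf e^(-10x) dx=[-1/10*e^(-10x)]_0^inf
=0 - (-1/10)=1/10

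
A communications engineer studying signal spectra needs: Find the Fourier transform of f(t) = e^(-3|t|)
Using the standard pair: F{e^(-a|t|)}=2a/(a^2 + omega^2)
With a=3: F(omega)=6/(9 + omega^2)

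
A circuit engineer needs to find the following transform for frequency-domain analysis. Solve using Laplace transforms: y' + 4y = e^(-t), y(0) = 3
Take L: sY - 3 + 4Y=1/(s + 1)
Y(s + 4)=1/(s + 1) + 3
Y=1/((s + 1)(s + 4)) + 3/(s + 4)
Partial fractions: 1/((s + 1)(s + 4))=(1/3)/(s + 1) - (1/3)/(s + 4)
So Y=(1/3)/(s + 1) + (8/3)/(s + 4)
Inverse Laplace transform (L^(-1){1/(s + 1)}=e^(-t), L^(-1){1/(s + 4)}=e^(-4t)):

Answer: y(t)=(1/3)·e^(-t) + (8/3)·e^(-4t)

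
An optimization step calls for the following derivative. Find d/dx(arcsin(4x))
d/dx[arcsin(u)]=u'/√(1-u²), u=4x, u'=4

Answer: 4/√(1-16x²)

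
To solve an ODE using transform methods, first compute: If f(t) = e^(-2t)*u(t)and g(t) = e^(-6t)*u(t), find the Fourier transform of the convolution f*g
By the convolution theorem: F{f * g}=F(omega) * G(omega)
F(omega)=1/(2 + j * omega), G(omega)=1/(6 + j * omega)
F{f * g}=1/((2 + j * omega)(6 + j * omega))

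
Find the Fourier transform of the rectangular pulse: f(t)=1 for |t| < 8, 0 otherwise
F(omega)=integral from -8 to 8 of e^(-j*omega*t) dt
=2*sin(8*omega)/omega=16*sinc(8*omega/pi)

Answer: 2*sin(8*omega)/omega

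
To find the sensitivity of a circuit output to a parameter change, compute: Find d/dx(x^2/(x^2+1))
Quotient rule: (f/g)' = (f'g - fg')/g²
f = x^2, f' = 2x
g = x^2 + 1, g' = 2x

Answer: (2x·(x^2 + 1) - 2x^3)/(x^2 + 1)²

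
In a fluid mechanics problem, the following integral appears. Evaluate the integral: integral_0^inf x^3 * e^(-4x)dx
This is a Gamma integral. Substitute u = 4x (du = 4 dx):
integral_0^inf x^3 * e^(-4x) dx = (1/4^4) integral_0^inf u^3 * e^(-u) du
= Gamma(4)/4^4 = 3!/4^4 = 6/256

Answer: 3/128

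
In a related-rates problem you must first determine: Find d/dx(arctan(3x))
d/dx[arctan(u)]=u'/(1+u²), u=3x, u'=3

Answer: 3/(1+9x²)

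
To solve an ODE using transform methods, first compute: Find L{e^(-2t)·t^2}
First shifting: L{e^(at)f(t)} = F(s-a)
L{t^2} = 2/s^3
Shift s → s + 2: 2/(s + 2)^3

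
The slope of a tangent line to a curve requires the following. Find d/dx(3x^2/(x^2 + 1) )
Quotient rule: (f/g)' = (f'g - fg')/g²
f = 3x^2, f' = 6x
g = x^2+1, g' = 2x

Answer: (6x·(x^2+1)-6x^3)/(x^2+1)²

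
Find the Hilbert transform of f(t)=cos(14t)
The Hilbert transform shifts each frequency component by -pi/2.
H{cos(wt)} = sin(wt)
With w = 14: H{cos(14t)} = sin(14t)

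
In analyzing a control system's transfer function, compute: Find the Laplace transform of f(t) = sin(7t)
L{sin(wt)}=w/(s²+w²)
L{sin(7t)}=7/(s²+49)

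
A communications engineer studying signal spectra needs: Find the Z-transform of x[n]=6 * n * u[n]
Z{n*u[n]} = z/(z-1)^2
By linearity: Z{6*n*u[n]} = 6z/(z-1)^2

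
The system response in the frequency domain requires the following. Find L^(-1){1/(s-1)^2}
L^(-1){1/(s-a)^n} = t^(n-1)·e^(at)/(n-1)!
Here a = 1, n = 2: t^1·e^(t)/1

Answer: t·e^(t)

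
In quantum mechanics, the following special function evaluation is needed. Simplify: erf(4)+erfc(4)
By definition erfc(x)=1 - erf(x)
erf(4) + erfc(4)=erf(4) + 1 - erf(4)=1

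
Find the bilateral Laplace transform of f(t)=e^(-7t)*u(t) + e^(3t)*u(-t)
For e^(-7t)*u(t): L = 1/(s+7), Re(s) > -7
For e^(3t)*u(-t): L = -1/(s-3), Re(s) < 3
Combined: F(s) = 1/(s+7)-1/(s-3), -7 < Re(s) < 3

Answer: 1/(s+7)-1/(s-3), ROC: -7 < Re(s) < 3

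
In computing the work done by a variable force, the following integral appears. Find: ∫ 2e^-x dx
Since d/dx[e^-x]=- e^-x, we get -2e^-x + C

Answer: -2e^-x + C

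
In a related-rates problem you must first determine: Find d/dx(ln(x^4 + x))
Chain rule: d/dx[ln(u)]=u'/u where u=x^4 + x
u'=4x^3 + 1

Answer: (4x^3 + 1)/(x^4 + x)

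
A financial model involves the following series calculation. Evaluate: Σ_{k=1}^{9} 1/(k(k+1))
Partial fractions: 1/(k(k + 1))=1/k - 1/(k + 1)
Telescoping sum: 1(1 - 1/10)=1·9/10

Answer: 9/10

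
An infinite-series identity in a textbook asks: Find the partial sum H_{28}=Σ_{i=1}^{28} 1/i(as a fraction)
H_28=1+1/2+1/3+...+1/28
=315404588903/80313433200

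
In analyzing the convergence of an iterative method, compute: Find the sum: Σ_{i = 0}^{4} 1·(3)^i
Geometric series: S=a(1 - r^n)/(1 - r)
a=1, r=3, n=5
S=1(1-243)/-2=121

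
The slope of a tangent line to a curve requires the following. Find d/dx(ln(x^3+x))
Chain rule: d/dx[ln(u)]=u'/u where u=x^3 + x
u'=3x^2 + 1

Answer: (3x^2 + 1)/(x^3 + x)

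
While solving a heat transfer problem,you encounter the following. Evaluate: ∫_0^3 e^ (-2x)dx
Antiderivative: (1/(-2))e^(-2x)
Evaluate: (1/(-2))(e^-6-1)

Answer: (e^-6-1)/(-2)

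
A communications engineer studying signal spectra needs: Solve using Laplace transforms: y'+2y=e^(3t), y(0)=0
Take L: sY - 0+2Y=1/(s-3)
Y(s+2)=1/(s-3)+0
Y=1/((s-3)(s+2))+0/(s+2)
Partial fractions: 1/((s-3)(s+2))=(1/5)/(s-3) - (1/5)/(s+2)
So Y=(1/5)/(s-3) - (1/5)/(s+2)
Inverse Laplace transform (L^(-1){1/(s-3)}=e^(3t), L^(-1){1/(s+2)}=e^(-2t)):

Answer: y(t)=(1/5)·e^(3t) - (1/5)·e^(-2t)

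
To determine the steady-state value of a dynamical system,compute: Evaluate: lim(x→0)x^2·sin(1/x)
Squeeze theorem: -|x^2| ≤ x^2·sin(1/x) ≤ |x^2|
Since x^2 → 0 as x → 0, by squeeze theorem the limit is 0

Answer: 0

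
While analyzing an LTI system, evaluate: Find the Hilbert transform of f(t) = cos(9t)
The Hilbert transform shifts each frequency component by -pi/2.
H{cos(wt)}=sin(wt)
With w=9: H{cos(9t)}=sin(9t)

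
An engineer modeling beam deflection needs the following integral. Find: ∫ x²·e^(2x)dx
Integration by parts twice:
First: u=x², dv=e^(2x) dx => x²e^(2x)/2 - (2/2)∫ xe^(2x) dx
Second (∫ xe^(2x) dx): xe^(2x)/2 - e^(2x)/4
Combining: e^(2x)(x²/2 - 2x/4 + 2/8) + C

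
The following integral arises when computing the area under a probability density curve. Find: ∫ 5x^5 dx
Using power rule: ∫ 5x^5 dx=5/6 x^6 + C=(5/6)x^6 + C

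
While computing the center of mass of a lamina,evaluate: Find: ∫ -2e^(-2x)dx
Since d/dx[e^(-2x)]=-2e^(-2x), we get 1 e^(-2x) + C

Answer: e^(-2x) + C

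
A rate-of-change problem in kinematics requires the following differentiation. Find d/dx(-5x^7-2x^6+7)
Power rule: d/dx(ax^n)=n·a·x^(n-1)
Term by term: -35·x^6 - 12·x^5

Answer: -35x^6 - 12x^5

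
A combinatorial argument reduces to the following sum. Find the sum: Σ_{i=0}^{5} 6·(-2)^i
Geometric series: S=a(1 - r^n)/(1 - r)
a=6, r=-2, n=6
S=6(1 - 64)/3=-126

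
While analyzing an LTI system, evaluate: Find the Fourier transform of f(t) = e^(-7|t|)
Using the standard pair: F{e^(-a|t|)}=2a/(a^2+omega^2)
With a=7: F(omega)=14/(49+omega^2)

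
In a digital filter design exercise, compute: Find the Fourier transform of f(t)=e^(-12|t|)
Using the standard pair: F{e^(-a|t|)}=2a/(a^2+omega^2)
With a=12: F(omega)=24/(144+omega^2)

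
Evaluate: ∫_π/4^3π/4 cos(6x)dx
Antiderivative: sin(6x)/6
Evaluate at bounds: [sin(6·3π/4)/6] - [sin(6·π/4)/6]
= ((1) - (-1))/6 = 1/3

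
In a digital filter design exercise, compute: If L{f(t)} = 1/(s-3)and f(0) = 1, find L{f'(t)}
L{f'(t)} = s·F(s) - f(0) = s/(s-3) - 1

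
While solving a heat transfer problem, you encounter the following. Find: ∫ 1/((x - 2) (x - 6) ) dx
Partial fractions: 1/((x-2)(x-6))=A/(x-2) + B/(x-6)
A=-1/4, B=1/4
∫ [-1/4· 1/(x-2) + 1/4· 1/(x-6)] dx
=(1/4)[ln|x-6| - ln|x-2|] + C

Answer: (1/4)·ln|(x-6)/(x-2)| + C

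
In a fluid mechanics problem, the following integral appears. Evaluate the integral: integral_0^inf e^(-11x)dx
integral_0^inf e^(-11x) dx = [-1/11 * e^(-11x)]_0^inf
= 0 - (-1/11) = 1/11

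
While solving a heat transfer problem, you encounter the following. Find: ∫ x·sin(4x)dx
By parts: u=x, dv=sin(4x) dx
du=dx, v=-cos(4x)/4
=-x·cos(4x)/4 + sin(4x)/4² + C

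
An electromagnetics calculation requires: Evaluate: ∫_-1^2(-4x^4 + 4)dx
Step 1: Find antiderivative F(x)=(-4/5)x^5 + 4x
Step 2: F(2) - F(-1)=-88/5 - (-16/5)=-72/5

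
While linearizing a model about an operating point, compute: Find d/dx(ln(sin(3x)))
Chain rule: d/dx[ln(u)] = u'/u where u = sin(3x)
u' = 3cos(3x)

Answer: (3cos(3x))/(sin(3x))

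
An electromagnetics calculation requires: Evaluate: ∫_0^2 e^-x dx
Antiderivative: -e^-x
Evaluate: -(e^-2 - 1)

Answer: (e^-2 - 1)/(-1)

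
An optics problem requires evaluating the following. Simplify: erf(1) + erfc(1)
By definition erfc(x)=1 - erf(x)
erf(1)+erfc(1)=erf(1)+1 - erf(1)=1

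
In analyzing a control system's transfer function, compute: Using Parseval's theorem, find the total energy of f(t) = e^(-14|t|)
Parseval's theorem: E=integral |f(t)|^2 dt=(1/2pi) integral |F(omega)|^2 domega
E=integral_{-inf}^{inf} e^(-28|t|) dt=2 * integral_0^inf e^(-28t) dt=2/(2 * 14)=1/14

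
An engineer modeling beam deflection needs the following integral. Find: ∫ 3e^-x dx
Since d/dx[e^-x] = - e^-x, we get -3e^-x + C

Answer: -3e^-x + C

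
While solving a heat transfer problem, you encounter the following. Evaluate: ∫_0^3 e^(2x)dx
Antiderivative: (1/2)e^(2x)
Evaluate: (1/2)(e^6-1)

Answer: (e^6-1)/2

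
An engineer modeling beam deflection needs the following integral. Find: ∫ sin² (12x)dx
Using identity sin²(u) = (1 - cos(2u))/2:
∫ (1 - cos(24x))/2 dx = x/2 - sin(24x)/48+C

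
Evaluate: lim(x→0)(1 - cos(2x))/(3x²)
Using 1-cos(u) ≈ u²/2 for small u:
(1-cos(2x)) ≈ (2x)²/2 = 4x²/2
So limit = 4/(2·3) = 2/3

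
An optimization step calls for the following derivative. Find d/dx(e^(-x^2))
Chain rule: d/dx[e^u]=e^u · u' where u=-x^2
u'=-2x

Answer: -2x·e^(-x^2)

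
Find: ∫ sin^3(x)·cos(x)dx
Let u = sin(x), du = cos(x) dx
∫ u^3 du = u^4/4 + C

Answer: sin^4(x)/4 + C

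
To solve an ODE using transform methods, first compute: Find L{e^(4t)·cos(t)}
First shifting: L{e^(at)f(t)}=F(s-a)
L{cos(t)}=s/(s² + 1)
Shift: (s-4)/((s-4)² + 1)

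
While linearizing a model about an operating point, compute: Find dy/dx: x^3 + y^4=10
Differentiate: 3x^2+4y^3·(dy/dx) = 0
dy/dx = -3x^2/(4y^3)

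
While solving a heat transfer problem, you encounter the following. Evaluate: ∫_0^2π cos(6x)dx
Antiderivative: sin(6x)/6
Evaluate at bounds: [sin(6·2π)/6] - [sin(6·0)/6]
= ((0) - (0))/6 = 0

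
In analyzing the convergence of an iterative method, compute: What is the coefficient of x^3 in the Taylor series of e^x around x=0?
Taylor series of e^x=Σ x^n/n!
Coefficient of x^3=1/3!=1/6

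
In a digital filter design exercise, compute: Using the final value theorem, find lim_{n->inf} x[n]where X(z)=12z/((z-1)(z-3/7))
Final value theorem: lim x[n] = lim_{z->1} (z-1) * X(z)
(z-1) * X(z) = 12z/(z-3/7)
As z->1: 12/(1 - 3/7) = 12/(4/7) = 21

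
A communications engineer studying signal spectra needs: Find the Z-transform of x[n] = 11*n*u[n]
Z{n*u[n]}=z/(z-1)^2
By linearity: Z{11*n*u[n]}=11z/(z-1)^2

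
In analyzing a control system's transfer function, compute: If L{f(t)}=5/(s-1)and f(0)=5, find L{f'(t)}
L{f'(t)}=s·F(s) - f(0)=5s/(s-1) - 5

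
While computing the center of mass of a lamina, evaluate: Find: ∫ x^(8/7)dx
Power rule: ∫ x^(8/7) dx=x^(15/7)/(15/7) + C

Answer: (7/15)·x^(15/7) + C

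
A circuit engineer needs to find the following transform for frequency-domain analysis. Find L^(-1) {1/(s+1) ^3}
L^(-1){1/(s-a)^n}=t^(n-1)·e^(at)/(n-1)!
Here a=-1, n=3: t^2·e^(-t)/2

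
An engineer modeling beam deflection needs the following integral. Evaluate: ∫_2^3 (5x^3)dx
Step 1: Find antiderivative F(x)=(5/4)x^4
Step 2: F(3) - F(2)=405/4 - (20)=325/4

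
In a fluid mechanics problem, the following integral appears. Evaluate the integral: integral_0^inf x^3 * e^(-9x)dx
This is a Gamma integral. Substitute u=9x (du=9 dx):
integral_0^inf x^3*e^(-9x) dx=(1/9^4) integral_0^inf u^3*e^(-u) du
=Gamma(4)/9^4=3!/9^4=6/6561

Answer: 2/2187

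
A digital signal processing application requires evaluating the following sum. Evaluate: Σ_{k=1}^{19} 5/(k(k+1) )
Partial fractions: 5/(k(k+1)) = 5/k - 5/(k+1)
Telescoping sum: 5(1-1/20) = 5·19/20

Answer: 19/4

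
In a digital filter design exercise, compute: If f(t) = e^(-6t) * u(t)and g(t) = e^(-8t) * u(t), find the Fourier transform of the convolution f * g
By the convolution theorem: F{f*g} = F(omega)*G(omega)
F(omega) = 1/(6+j*omega), G(omega) = 1/(8+j*omega)
F{f*g} = 1/((6+j*omega)(8+j*omega))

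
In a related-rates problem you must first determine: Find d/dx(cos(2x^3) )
Chain rule: d/dx[cos(u)] = -sin(u)·u' where u = 2x^3
u' = 6x^2

Answer: -6x^2·sin(2x^3)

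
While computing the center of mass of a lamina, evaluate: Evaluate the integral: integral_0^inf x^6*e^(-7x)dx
This is a Gamma integral. Substitute u = 7x (du = 7 dx):
integral_0^inf x^6*e^(-7x) dx = (1/7^7) integral_0^inf u^6*e^(-u) du
= Gamma(7)/7^7 = 6!/7^7 = 720/823543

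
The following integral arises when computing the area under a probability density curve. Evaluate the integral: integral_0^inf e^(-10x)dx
integral_0^inf e^(-10x) dx=[-1/10 * e^(-10x)]_0^inf
=0 - (-1/10)=1/10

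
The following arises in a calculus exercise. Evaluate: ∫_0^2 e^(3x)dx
Antiderivative: (1/3)e^(3x)
Evaluate: (1/3)(e^6-1)

Answer: (e^6-1)/3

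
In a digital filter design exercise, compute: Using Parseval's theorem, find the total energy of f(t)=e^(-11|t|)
Parseval's theorem: E = integral |f(t)|^2 dt = (1/2pi) integral |F(omega)|^2 domega
E = integral_{-inf}^{inf} e^(-22|t|) dt = 2 * integral_0^inf e^(-22t) dt = 2/(2 * 11) = 1/11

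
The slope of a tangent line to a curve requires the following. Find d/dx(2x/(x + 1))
Quotient rule: (f/g)' = (f'g - fg')/g²
f = 2x, f' = 2
g = x + 1, g' = 1

Answer: (2·(x + 1) - 2x)/(x + 1)²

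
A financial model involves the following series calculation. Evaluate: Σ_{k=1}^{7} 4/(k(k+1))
Partial fractions: 4/(k(k + 1)) = 4/k - 4/(k + 1)
Telescoping sum: 4(1 - 1/8) = 4·7/8

Answer: 7/2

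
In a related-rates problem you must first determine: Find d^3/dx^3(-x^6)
Apply power rule 3 times:
d^1: -6x^5
d^2: -30x^4
d^3: -120x^3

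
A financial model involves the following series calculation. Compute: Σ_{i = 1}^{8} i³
Using formula: Σ i^3 = [n(n + 1)/2]² = [8·9/2]² = 1296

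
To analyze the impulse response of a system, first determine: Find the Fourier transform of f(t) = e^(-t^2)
The Fourier transform of a Gaussian e^(-t^2) is sqrt(pi)*e^(-omega^2/4).
With a=1: F(omega)=sqrt(pi)*e^(-omega^2/4)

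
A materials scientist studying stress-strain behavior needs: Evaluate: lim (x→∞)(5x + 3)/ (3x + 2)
Divide numerator and denominator by x:
lim (5+3/x)/(3+2/x) = 5/3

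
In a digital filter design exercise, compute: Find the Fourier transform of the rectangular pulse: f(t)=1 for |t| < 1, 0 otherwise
F(omega) = integral from -1 to 1 of e^(-j*omega*t) dt
= 2*sin(1*omega)/omega = 2*sinc(1*omega/pi)

Answer: 2*sin(1*omega)/omega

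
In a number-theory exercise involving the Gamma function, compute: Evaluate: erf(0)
erf(0) = 0 (error function is odd and erf(0) = 0 by definition)

Answer: 0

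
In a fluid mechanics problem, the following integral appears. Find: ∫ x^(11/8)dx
Power rule: ∫ x^(11/8) dx=x^(19/8)/(19/8)+C

Answer: (8/19)·x^(19/8)+C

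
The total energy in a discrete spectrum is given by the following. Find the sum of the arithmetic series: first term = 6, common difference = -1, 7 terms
Last term: a_n=6+(7-1)·-1=0
Sum=n(a_1+a_n)/2=7(6+0)/2=21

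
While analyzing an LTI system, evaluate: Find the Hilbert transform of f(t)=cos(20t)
The Hilbert transform shifts each frequency component by -pi/2.
H{cos(wt)} = sin(wt)
With w = 20: H{cos(20t)} = sin(20t)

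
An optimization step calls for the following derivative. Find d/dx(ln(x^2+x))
Chain rule: d/dx[ln(u)]=u'/u where u=x^2 + x
u'=2x + 1

Answer: (2x + 1)/(x^2 + x)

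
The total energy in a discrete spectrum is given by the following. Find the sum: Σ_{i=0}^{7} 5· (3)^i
Geometric series: S=a(1 - r^n)/(1 - r)
a=5, r=3, n=8
S=5(1 - 6561)/-2=16400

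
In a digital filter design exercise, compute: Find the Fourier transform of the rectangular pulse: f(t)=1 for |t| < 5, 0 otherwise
F(omega) = integral from -5 to 5 of e^(-j * omega * t) dt
= 2 * sin(5 * omega)/omega = 10 * sinc(5 * omega/pi)

Answer: 2 * sin(5 * omega)/omega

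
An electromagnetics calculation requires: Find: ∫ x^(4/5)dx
Power rule: ∫ x^(4/5) dx = x^(9/5)/(9/5)+C

Answer: (5/9)·x^(9/5)+C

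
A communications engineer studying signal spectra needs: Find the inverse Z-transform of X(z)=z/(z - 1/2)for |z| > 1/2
Standard pair: z/(z-a) <-> a^n*u[n] for causal signals
With a = 1/2: x[n] = (1/2)^n*u[n]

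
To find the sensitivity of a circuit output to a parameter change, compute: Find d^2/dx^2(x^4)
Apply power rule 2 times:
d^1: 4x^3
d^2: 12x^2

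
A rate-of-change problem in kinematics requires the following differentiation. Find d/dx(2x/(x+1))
Quotient rule: (f/g)'=(f'g - fg')/g²
f=2x, f'=2
g=x+1, g'=1

Answer: (2·(x+1)-2x)/(x+1)²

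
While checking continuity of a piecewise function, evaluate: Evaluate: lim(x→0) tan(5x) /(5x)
tan(u) ≈ u for small u:
tan(5x)/(5x) ≈ 5x/(5x) = 5/5

Answer: 1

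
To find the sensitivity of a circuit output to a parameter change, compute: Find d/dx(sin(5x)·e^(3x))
Product rule: (fg)'=f'g+fg'
f=sin(5x), f'=5·cos(5x)
g=e^(3x), g'=3·e^(3x)

Answer: 5·cos(5x)·e^(3x)+3·sin(5x)·e^(3x)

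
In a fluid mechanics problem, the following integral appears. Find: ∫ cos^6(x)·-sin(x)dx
Let u = cos(x), du = -sin(x) dx
∫ u^6 du = u^7/7 + C

Answer: cos^7(x)/7 + C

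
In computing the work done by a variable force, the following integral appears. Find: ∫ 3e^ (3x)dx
Since d/dx[e^(3x)]=3e^(3x), we get 1 e^(3x) + C

Answer: e^(3x) + C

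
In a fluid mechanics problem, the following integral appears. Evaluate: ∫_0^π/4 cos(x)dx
Antiderivative: sin(x)
Evaluate at bounds: [sin(1·π/4)/1] - [sin(1·0)/1]
=((√2/2) - (0))/1=√2/2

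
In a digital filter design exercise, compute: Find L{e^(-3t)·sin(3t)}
First shifting: L{e^(at)f(t)}=F(s-a)
L{sin(3t)}=3/(s²+9)
Shift: 3/((s+3)²+9)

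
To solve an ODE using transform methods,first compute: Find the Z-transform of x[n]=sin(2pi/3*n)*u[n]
Z{sin(w0 * n) * u[n]}=z * sin(w0)/(z^2 - 2z * cos(w0) + 1)
With w0=2pi/3: X(z)=z * sin(2pi/3)/(z^2 - 2z * cos(2pi/3) + 1)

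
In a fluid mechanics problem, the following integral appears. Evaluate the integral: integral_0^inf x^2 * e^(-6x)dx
This is a Gamma integral. Substitute u=6x (du=6 dx):
integral_0^inf x^2 * e^(-6x) dx=(1/6^3) integral_0^inf u^2 * e^(-u) du
=Gamma(3)/6^3=2!/6^3=2/216

Answer: 1/108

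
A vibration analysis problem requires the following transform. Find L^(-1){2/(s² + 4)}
L^(-1){w/(s²+w²)}=sin(wt)
Here w=2

Answer: sin(2t)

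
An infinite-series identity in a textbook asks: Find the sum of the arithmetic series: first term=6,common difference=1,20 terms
Last term: a_n = 6+(20-1)·1 = 25
Sum = n(a_1+a_n)/2 = 20(6+25)/2 = 310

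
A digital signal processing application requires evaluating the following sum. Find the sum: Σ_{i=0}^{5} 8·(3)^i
Geometric series: S = a(1 - r^n)/(1 - r)
a = 8, r = 3, n = 6
S = 8(1-729)/-2 = 2912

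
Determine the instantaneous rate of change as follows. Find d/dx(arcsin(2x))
d/dx[arcsin(u)]=u'/√(1-u²), u=2x, u'=2

Answer: 2/√(1-4x²)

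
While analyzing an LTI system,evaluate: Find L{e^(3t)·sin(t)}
First shifting: L{e^(at)f(t)} = F(s-a)
L{sin(t)} = 1/(s²+1)
Shift: 1/((s-3)²+1)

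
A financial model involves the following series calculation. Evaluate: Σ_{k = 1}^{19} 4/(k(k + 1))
Partial fractions: 4/(k(k+1)) = 4/k - 4/(k+1)
Telescoping sum: 4(1-1/20) = 4·19/20

Answer: 19/5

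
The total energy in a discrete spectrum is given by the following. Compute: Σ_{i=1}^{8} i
Using formula: Σ i^1 = n(n + 1)/2 = 8·9/2 = 36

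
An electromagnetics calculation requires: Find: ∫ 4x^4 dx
Using power rule: ∫ 4x^4 dx=4/5 x^5+C=(4/5)x^5+C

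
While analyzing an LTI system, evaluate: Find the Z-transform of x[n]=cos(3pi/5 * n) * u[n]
Z{cos(w0 * n) * u[n]}=z(z - cos(w0))/(z^2 - 2z * cos(w0) + 1)
With w0=3pi/5: X(z)=z(z - cos(3pi/5))/(z^2 - 2z * cos(3pi/5) + 1)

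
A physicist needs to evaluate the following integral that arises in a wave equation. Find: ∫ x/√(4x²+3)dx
Let u=4x²+3, du=8x dx
∫ (1/8)·u^(-1/2) du=√u/4+C

Answer: √(4x²+3)/4+C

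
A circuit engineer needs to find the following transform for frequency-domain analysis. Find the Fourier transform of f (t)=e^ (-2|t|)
Using the standard pair: F{e^(-a|t|)} = 2a/(a^2 + omega^2)
With a = 2: F(omega) = 4/(4 + omega^2)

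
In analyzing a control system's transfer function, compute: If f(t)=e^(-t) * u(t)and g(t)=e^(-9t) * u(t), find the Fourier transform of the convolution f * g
By the convolution theorem: F{f*g} = F(omega)*G(omega)
F(omega) = 1/(1+j*omega), G(omega) = 1/(9+j*omega)
F{f*g} = 1/((1+j*omega)(9+j*omega))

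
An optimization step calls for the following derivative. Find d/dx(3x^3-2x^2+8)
Power rule: d/dx(ax^n)=n·a·x^(n-1)
Term by term: 9·x^2 - 4·x

Answer: 9x^2 - 4x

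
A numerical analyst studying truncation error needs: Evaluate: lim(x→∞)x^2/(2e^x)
Apply L'Hôpital 2 times (∞/∞ each time):
Eventually get 2!/(2e^x) → 0

Answer: 0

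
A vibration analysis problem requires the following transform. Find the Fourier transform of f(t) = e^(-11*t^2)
The Fourier transform of a Gaussian e^(-a * t^2) is sqrt(pi/a) * e^(-omega^2/(4a)).
With a=11: F(omega)=sqrt(pi/11) * e^(-omega^2/44)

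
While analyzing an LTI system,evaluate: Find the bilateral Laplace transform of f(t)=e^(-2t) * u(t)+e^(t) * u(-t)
For e^(-2t)*u(t): L=1/(s+2), Re(s) > -2
For e^(t)*u(-t): L=-1/(s-1), Re(s) < 1
Combined: F(s)=1/(s+2)-1/(s-1), -2 < Re(s) < 1

Answer: 1/(s+2)-1/(s-1), ROC: -2 < Re(s) < 1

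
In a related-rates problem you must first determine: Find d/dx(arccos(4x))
d/dx[arccos(u)] = -u'/√(1-u²), u = 4x, u' = 4

Answer: -4/√(1-16x²)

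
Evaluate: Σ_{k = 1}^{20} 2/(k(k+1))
Partial fractions: 2/(k(k+1)) = 2/k - 2/(k+1)
Telescoping sum: 2(1-1/21) = 2·20/21

Answer: 40/21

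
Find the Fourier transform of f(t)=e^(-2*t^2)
The Fourier transform of a Gaussian e^(-a * t^2) is sqrt(pi/a) * e^(-omega^2/(4a)).
With a = 2: F(omega) = sqrt(pi/2) * e^(-omega^2/8)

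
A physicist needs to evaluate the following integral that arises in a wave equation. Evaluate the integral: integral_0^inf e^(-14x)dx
integral_0^inf e^(-14x) dx = [-1/14 * e^(-14x)]_0^inf
= 0 - (-1/14) = 1/14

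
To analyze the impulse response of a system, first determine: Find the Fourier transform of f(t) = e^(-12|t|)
Using the standard pair: F{e^(-a|t|)}=2a/(a^2 + omega^2)
With a=12: F(omega)=24/(144 + omega^2)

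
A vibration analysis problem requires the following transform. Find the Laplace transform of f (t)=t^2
L{t^n} = n!/s^(n + 1)
L{t^2} = 2!/s^3 = 2/s^3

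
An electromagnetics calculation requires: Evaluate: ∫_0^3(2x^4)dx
Step 1: Find antiderivative F(x)=(2/5)x^5
Step 2: F(3) - F(0)=486/5 - (0)=486/5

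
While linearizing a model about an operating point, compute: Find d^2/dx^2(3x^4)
Apply power rule 2 times:
d^1: 12x^3
d^2: 36x^2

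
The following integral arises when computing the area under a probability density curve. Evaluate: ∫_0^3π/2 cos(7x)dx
Antiderivative: sin(7x)/7
Evaluate at bounds: [sin(7·3π/2)/7] - [sin(7·0)/7]
=((1) - (0))/7=1/7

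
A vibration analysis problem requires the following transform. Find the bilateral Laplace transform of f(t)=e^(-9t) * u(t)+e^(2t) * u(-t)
For e^(-9t)*u(t): L = 1/(s+9), Re(s) > -9
For e^(2t)*u(-t): L = -1/(s-2), Re(s) < 2
Combined: F(s) = 1/(s+9)-1/(s-2), -9 < Re(s) < 2

Answer: 1/(s+9)-1/(s-2), ROC: -9 < Re(s) < 2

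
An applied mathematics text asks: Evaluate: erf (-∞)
erf(-∞)=-1 (the error function is odd, so erf(-∞)=-erf(∞)=-1)

Answer: -1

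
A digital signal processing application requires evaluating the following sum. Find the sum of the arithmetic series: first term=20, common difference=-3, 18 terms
Last term: a_n = 20 + (18 - 1)·-3 = -31
Sum = n(a_1 + a_n)/2 = 18(20 + (-31))/2 = -99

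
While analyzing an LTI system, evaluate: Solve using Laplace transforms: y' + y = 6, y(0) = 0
Take L of both sides: sY(s)-0+Y(s) = 6/s
Y(s)(s+1) = 6/s+0
Y(s) = 6/(s(s+1))+0/(s+1)
Partial fractions: 6/(s(s+1)) = 6/s - 6/(s+1)
So Y(s) = 6/s - 6/(s+1)
Inverse transform (L^(-1){1/s} = 1, L^(-1){1/(s+1)} = e^(-t)):

Answer: y(t) = 6-6·e^(-t)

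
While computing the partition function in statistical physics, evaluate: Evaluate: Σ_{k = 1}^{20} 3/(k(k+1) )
Partial fractions: 3/(k(k + 1))=3/k - 3/(k + 1)
Telescoping sum: 3(1 - 1/21)=3·20/21

Answer: 20/7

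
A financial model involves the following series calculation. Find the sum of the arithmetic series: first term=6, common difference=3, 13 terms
Last term: a_n = 6+(13-1)·3 = 42
Sum = n(a_1+a_n)/2 = 13(6+42)/2 = 312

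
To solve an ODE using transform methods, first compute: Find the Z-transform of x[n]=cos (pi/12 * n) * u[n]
Z{cos(w0*n)*u[n]}=z(z - cos(w0))/(z^2-2z*cos(w0)+1)
With w0=pi/12: X(z)=z(z - cos(pi/12))/(z^2-2z*cos(pi/12)+1)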